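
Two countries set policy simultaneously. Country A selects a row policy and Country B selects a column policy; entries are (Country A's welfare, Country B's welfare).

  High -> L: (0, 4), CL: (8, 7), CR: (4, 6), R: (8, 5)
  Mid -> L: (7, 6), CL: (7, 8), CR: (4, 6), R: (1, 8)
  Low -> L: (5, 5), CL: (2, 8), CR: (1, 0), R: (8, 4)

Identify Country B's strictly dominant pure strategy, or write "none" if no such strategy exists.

none

L fails to dominate CL at High (4<7).
CL fails to dominate R at Mid (8=8).
CR fails to dominate L at Mid (6=6).
R fails to dominate L at Low (4<5).
No single strategy dominates all the others.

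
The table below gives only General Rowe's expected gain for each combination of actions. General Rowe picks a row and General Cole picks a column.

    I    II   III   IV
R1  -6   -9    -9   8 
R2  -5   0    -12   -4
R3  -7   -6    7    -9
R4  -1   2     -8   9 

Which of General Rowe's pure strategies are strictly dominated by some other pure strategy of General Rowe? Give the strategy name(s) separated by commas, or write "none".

R4 strictly dominates R1 — I: -1>-6, II: 2>-9, III: -8>-9, IV: 9>8.
R2 is strictly dominated by R4 (I: -1>-5, II: 2>0, III: -8>-12, IV: 9>-4).
R3 is not dominated — it holds its own against R1 at II (-6>-9); R2 at III (7>-12); R4 at III (7>-8).
R4: no other strategy beats it everywhere (R1 at I (-1>-6); R2 at I (-1>-5); R3 at I (-1>-7)).

R1, R2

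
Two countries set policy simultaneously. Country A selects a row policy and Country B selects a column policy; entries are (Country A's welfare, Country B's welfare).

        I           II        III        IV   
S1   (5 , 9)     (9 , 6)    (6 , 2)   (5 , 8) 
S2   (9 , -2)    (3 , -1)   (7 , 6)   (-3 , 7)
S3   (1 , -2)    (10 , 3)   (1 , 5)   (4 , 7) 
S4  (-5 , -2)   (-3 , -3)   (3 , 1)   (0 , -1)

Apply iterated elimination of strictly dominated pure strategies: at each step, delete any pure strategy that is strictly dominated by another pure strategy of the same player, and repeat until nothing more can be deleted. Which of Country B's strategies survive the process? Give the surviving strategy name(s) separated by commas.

I, IV

Row S4 is eliminated: S1 beats it against every remaining column (I: 5>-5, II: 9>-3, III: 6>3, IV: 5>0).
Column II is eliminated: IV beats it against every remaining row (S1: 8>6, S2: 7>-1, S3: 7>3).
Row S3 is eliminated: S1 beats it against every remaining column (I: 5>1, III: 6>1, IV: 5>4).
Country B's strategy III is strictly dominated by IV (S1: 8>2, S2: 7>6) and is removed.
Among the remaining strategies, none is strictly dominated by another pure strategy of the same player, so the elimination stops.
Surviving strategies — Country A: {S1, S2}; Country B: {I, IV}.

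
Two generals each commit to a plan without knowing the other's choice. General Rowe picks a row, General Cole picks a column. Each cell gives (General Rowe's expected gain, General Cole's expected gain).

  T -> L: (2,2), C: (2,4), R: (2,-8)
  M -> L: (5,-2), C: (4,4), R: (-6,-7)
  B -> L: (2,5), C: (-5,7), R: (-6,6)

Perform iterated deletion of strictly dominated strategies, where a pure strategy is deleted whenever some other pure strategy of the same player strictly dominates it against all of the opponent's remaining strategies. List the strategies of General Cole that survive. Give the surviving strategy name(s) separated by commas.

Column L is eliminated: C beats it against every remaining row (T: 4>2, M: 4>-2, B: 7>5).
General Rowe's strategy B is strictly dominated by T (C: 2>-5, R: 2>-6) and is removed.
Column R is eliminated: C beats it against every remaining row (T: 4>-8, M: 4>-7).
General Rowe's strategy T is strictly dominated by M (C: 4>2) and is removed.
Among the remaining strategies, none is strictly dominated by another pure strategy of the same player, so the elimination stops.
Surviving strategies — General Rowe: {M}; General Cole: {C}.

C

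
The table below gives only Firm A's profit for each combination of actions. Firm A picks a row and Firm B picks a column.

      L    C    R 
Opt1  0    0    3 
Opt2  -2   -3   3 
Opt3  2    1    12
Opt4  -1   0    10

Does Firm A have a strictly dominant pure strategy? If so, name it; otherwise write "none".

Opt3 vs Opt1: L: 2>0, C: 1>0, R: 12>3.
Opt3 vs Opt2: L: 2>-2, C: 1>-3, R: 12>3.
Opt3 vs Opt4: L: 2>-1, C: 1>0, R: 12>10.
Opt3 strictly beats every other strategy against every opponent action, so it is strictly dominant.

Opt3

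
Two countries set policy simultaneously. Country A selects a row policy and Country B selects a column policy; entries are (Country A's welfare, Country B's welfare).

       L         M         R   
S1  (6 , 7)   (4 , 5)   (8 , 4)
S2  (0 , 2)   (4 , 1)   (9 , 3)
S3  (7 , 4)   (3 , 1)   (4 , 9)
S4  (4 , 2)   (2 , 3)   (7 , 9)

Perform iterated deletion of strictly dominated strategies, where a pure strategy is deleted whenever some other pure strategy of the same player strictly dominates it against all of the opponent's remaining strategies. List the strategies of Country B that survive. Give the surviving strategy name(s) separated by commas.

Row S4 is eliminated: S1 beats it against every remaining column (L: 6>4, M: 4>2, R: 8>7).
For Country B, L strictly dominates M on the remaining rows (S1: 7>5, S2: 2>1, S3: 4>1); eliminate M.
Among the remaining strategies, none is strictly dominated by another pure strategy of the same player, so the elimination stops.
Surviving strategies — Country A: {S1, S2, S3}; Country B: {L, R}.

L, R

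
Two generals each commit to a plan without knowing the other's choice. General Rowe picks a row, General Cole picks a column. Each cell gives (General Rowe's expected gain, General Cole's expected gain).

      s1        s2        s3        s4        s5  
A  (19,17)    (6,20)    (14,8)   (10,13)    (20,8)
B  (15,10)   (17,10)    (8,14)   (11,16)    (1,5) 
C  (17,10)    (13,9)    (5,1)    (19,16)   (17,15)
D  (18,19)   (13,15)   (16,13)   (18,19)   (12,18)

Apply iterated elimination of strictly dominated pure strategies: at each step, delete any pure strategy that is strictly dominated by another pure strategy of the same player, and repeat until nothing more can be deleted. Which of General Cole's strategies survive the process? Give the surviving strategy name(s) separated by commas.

For General Cole, s4 strictly dominates s3 on the remaining rows (A: 13>8, B: 16>14, C: 16>1, D: 19>13); eliminate s3.
Column s5 is eliminated: s4 beats it against every remaining row (A: 13>8, B: 16>5, C: 16>15, D: 19>18).
Among the remaining strategies, none is strictly dominated by another pure strategy of the same player, so the elimination stops.
Surviving strategies — General Rowe: {A, B, C, D}; General Cole: {s1, s2, s4}.

s1, s2, s4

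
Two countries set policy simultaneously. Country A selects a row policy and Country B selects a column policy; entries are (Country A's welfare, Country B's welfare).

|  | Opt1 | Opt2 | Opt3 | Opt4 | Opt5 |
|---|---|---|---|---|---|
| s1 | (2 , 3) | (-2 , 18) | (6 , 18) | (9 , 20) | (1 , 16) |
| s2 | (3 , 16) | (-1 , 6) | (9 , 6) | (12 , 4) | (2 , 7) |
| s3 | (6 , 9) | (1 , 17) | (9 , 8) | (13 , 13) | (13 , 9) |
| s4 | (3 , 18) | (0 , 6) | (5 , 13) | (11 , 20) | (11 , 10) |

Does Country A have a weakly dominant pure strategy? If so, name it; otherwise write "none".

s3

s3 vs s1: Opt1: 6>2, Opt2: 1>-2, Opt3: 9>6, Opt4: 13>9, Opt5: 13>1.
s3 vs s2: Opt1: 6>3, Opt2: 1>-1, Opt3: 9=9, Opt4: 13>12, Opt5: 13>2.
s3 vs s4: Opt1: 6>3, Opt2: 1>0, Opt3: 9>5, Opt4: 13>11, Opt5: 13>11.
s3 is at least as good as every other strategy against every opponent action, so it is weakly dominant.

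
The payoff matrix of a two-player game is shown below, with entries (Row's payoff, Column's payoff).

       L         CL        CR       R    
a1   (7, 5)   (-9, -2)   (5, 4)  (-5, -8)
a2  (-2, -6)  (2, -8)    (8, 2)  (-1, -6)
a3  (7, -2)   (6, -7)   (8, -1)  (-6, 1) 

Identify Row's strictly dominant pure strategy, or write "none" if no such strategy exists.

a1 fails to dominate a2 at CL (-9<2).
a2 fails to dominate a1 at L (-2<7).
a3 fails to dominate a1 at L (7=7).
No single strategy dominates all the others.

none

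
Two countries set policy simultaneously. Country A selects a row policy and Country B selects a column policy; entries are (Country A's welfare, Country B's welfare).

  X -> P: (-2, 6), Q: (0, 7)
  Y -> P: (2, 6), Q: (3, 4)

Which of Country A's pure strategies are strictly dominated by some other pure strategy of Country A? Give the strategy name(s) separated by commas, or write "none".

Y strictly dominates X — P: 2>-2, Q: 3>0.
Y: no other strategy beats it everywhere (X at P (2>-2)).

X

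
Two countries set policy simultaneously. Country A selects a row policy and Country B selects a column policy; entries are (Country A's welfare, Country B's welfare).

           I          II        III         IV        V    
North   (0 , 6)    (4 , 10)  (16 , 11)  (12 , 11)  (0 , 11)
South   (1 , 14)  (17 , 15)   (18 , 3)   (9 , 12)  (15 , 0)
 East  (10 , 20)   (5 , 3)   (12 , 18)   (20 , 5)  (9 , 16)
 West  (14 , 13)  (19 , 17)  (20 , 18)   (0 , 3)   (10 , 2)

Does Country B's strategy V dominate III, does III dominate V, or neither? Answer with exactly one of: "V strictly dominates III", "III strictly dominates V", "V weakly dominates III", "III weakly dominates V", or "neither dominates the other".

III weakly dominates V

V's payoffs vs III's, by Country A's action — North: 11=11, South: 0<3, East: 16<18, West: 2<18.
III is at least as good everywhere and strictly better somewhere (tied at North), so III weakly dominates V.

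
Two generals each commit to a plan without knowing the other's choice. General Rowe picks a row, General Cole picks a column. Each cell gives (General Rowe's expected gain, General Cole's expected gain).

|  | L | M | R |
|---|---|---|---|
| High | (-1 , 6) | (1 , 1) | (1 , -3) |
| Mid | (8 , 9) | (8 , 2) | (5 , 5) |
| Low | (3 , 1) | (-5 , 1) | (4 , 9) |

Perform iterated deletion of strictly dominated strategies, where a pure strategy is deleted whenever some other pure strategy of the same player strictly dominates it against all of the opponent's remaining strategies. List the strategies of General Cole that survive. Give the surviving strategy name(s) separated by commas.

General Rowe's strategy High is strictly dominated by Mid (L: 8>-1, M: 8>1, R: 5>1) and is removed.
General Rowe's strategy Low is strictly dominated by Mid (L: 8>3, M: 8>-5, R: 5>4) and is removed.
Column M is eliminated: L beats it against every remaining row (Mid: 9>2).
General Cole's strategy R is strictly dominated by L (Mid: 9>5) and is removed.
Among the remaining strategies, none is strictly dominated by another pure strategy of the same player, so the elimination stops.
Surviving strategies — General Rowe: {Mid}; General Cole: {L}.

L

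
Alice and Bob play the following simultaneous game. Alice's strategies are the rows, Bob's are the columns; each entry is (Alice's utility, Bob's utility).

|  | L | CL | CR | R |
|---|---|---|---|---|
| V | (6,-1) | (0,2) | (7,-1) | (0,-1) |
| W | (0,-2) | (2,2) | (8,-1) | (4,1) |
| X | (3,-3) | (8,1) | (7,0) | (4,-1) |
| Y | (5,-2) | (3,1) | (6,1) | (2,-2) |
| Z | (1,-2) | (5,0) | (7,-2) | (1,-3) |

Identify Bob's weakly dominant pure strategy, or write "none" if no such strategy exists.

CL

CL vs L: V: 2>-1, W: 2>-2, X: 1>-3, Y: 1>-2, Z: 0>-2.
CL vs CR: V: 2>-1, W: 2>-1, X: 1>0, Y: 1=1, Z: 0>-2.
CL vs R: V: 2>-1, W: 2>1, X: 1>-1, Y: 1>-2, Z: 0>-3.
CL is at least as good as every other strategy against every opponent action, so it is weakly dominant.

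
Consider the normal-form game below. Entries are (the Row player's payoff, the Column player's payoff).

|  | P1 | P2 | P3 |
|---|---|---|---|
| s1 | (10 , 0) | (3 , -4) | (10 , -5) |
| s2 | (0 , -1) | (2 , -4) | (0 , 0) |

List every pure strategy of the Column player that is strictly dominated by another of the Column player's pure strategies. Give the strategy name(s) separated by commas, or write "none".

Nothing dominates P1: P2 at s1 (0>-4); P3 at s1 (0>-5).
P2: dominated, since P1 does at least as well everywhere (s1: 0>-4, s2: -1>-4).
P3 is not dominated — it holds its own against P1 at s2 (0>-1); P2 at s2 (0>-4).

P2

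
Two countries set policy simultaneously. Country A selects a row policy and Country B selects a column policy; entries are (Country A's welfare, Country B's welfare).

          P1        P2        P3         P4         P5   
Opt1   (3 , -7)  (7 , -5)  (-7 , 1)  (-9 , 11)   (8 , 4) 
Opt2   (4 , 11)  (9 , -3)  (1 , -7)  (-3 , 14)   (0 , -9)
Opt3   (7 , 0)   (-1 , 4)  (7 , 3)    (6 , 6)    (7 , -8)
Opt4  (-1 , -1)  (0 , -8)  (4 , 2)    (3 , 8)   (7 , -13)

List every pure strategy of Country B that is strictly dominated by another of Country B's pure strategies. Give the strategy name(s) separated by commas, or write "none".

P1 is strictly dominated by P4 (Opt1: 11>-7, Opt2: 14>11, Opt3: 6>0, Opt4: 8>-1).
P2 is strictly dominated by P4 (Opt1: 11>-5, Opt2: 14>-3, Opt3: 6>4, Opt4: 8>-8).
P3 is strictly dominated by P4 (Opt1: 11>1, Opt2: 14>-7, Opt3: 6>3, Opt4: 8>2).
Nothing dominates P4: P1 at Opt1 (11>-7); P2 at Opt1 (11>-5); P3 at Opt1 (11>1); P5 at Opt1 (11>4).
P5 is strictly dominated by P4 (Opt1: 11>4, Opt2: 14>-9, Opt3: 6>-8, Opt4: 8>-13).

P1, P2, P3, P5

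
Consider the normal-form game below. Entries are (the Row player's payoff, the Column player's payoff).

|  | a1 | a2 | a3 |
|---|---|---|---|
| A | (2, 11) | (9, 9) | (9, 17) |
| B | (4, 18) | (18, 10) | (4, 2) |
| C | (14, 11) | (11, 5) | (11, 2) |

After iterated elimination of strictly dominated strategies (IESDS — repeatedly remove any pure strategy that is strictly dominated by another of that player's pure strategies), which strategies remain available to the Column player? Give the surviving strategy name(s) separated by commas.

For the Row player, C strictly dominates A on the remaining columns (a1: 14>2, a2: 11>9, a3: 11>9); eliminate A.
Column a2 is eliminated: a1 beats it against every remaining row (B: 18>10, C: 11>5).
The Row player's strategy B is strictly dominated by C (a1: 14>4, a3: 11>4) and is removed.
Column a3 is eliminated: a1 beats it against every remaining row (C: 11>2).
Among the remaining strategies, none is strictly dominated by another pure strategy of the same player, so the elimination stops.
Surviving strategies — the Row player: {C}; the Column player: {a1}.

a1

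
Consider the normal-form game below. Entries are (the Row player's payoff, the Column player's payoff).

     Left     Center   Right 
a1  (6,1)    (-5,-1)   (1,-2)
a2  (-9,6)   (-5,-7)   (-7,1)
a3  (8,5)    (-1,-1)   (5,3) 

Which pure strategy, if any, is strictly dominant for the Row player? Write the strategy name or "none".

a3

a3 vs a1: Left: 8>6, Center: -1>-5, Right: 5>1.
a3 vs a2: Left: 8>-9, Center: -1>-5, Right: 5>-7.
a3 strictly beats every other strategy against every opponent action, so it is strictly dominant.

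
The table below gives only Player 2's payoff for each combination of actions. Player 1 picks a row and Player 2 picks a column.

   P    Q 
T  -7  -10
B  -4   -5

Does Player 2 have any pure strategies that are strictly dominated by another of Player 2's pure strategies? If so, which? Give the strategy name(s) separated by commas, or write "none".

Nothing dominates P: Q at T (-7>-10).
Q is strictly dominated by P (T: -7>-10, B: -4>-5).

Q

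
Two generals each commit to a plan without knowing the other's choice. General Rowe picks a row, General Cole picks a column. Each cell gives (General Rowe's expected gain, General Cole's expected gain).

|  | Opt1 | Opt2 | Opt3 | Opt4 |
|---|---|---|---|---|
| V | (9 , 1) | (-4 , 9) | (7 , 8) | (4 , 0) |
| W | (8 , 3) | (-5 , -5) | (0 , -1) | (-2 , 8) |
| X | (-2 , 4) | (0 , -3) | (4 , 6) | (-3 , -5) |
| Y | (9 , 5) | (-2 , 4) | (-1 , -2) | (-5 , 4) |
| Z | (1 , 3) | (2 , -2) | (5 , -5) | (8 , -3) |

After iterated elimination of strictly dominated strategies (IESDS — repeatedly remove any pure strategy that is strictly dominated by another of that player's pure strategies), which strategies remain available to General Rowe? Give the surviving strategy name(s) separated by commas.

Row W is eliminated: V beats it against every remaining column (Opt1: 9>8, Opt2: -4>-5, Opt3: 7>0, Opt4: 4>-2).
Row X is eliminated: Z beats it against every remaining column (Opt1: 1>-2, Opt2: 2>0, Opt3: 5>4, Opt4: 8>-3).
Column Opt3 is eliminated: Opt2 beats it against every remaining row (V: 9>8, Y: 4>-2, Z: -2>-5).
Column Opt4 is eliminated: Opt1 beats it against every remaining row (V: 1>0, Y: 5>4, Z: 3>-3).
Among the remaining strategies, none is strictly dominated by another pure strategy of the same player, so the elimination stops.
Surviving strategies — General Rowe: {V, Y, Z}; General Cole: {Opt1, Opt2}.

V, Y, Z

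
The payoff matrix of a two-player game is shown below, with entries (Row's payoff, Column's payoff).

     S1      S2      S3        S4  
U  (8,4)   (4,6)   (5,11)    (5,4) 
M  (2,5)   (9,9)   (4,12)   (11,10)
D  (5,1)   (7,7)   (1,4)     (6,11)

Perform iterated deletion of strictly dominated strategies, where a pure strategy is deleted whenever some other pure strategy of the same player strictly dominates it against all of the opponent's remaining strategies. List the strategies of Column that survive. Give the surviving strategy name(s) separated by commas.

S3

Column's strategy S1 is strictly dominated by S2 (U: 6>4, M: 9>5, D: 7>1) and is removed.
Row's strategy D is strictly dominated by M (S2: 9>7, S3: 4>1, S4: 11>6) and is removed.
Column's strategy S2 is strictly dominated by S3 (U: 11>6, M: 12>9) and is removed.
For Column, S3 strictly dominates S4 on the remaining rows (U: 11>4, M: 12>10); eliminate S4.
For Row, U strictly dominates M on the remaining columns (S3: 5>4); eliminate M.
Among the remaining strategies, none is strictly dominated by another pure strategy of the same player, so the elimination stops.
Surviving strategies — Row: {U}; Column: {S3}.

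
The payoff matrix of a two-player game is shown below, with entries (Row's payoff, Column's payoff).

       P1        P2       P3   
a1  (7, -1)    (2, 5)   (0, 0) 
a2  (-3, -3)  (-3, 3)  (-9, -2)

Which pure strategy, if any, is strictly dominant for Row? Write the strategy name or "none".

a1 vs a2: P1: 7>-3, P2: 2>-3, P3: 0>-9.
a1 strictly beats every other strategy against every opponent action, so it is strictly dominant.

a1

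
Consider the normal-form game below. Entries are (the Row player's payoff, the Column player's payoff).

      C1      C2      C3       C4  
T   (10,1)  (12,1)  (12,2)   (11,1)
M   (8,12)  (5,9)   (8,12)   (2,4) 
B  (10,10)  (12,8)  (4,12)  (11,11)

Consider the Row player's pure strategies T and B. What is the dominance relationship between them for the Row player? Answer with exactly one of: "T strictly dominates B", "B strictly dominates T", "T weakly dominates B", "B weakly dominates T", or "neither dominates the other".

T weakly dominates B

T's payoffs vs B's, by the Column player's action — C1: 10=10, C2: 12=12, C3: 12>4, C4: 11=11.
T is at least as good everywhere and strictly better somewhere (tied only at C1, C2, C4), so T weakly but not strictly dominates B.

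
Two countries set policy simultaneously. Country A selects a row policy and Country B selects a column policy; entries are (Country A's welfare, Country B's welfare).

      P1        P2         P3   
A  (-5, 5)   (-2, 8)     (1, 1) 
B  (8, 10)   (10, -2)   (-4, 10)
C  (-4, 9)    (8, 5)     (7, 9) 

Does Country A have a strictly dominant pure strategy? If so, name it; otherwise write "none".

none

A fails to dominate B at P1 (-5<8).
B fails to dominate A at P3 (-4<1).
C fails to dominate B at P1 (-4<8).
No single strategy dominates all the others.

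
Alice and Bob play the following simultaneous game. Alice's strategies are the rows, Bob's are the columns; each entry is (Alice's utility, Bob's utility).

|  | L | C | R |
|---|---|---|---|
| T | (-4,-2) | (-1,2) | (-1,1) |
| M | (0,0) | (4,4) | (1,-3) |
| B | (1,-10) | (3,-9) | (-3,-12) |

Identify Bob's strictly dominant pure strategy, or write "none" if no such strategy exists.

C

C vs L: T: 2>-2, M: 4>0, B: -9>-10.
C vs R: T: 2>1, M: 4>-3, B: -9>-12.
C strictly beats every other strategy against every opponent action, so it is strictly dominant.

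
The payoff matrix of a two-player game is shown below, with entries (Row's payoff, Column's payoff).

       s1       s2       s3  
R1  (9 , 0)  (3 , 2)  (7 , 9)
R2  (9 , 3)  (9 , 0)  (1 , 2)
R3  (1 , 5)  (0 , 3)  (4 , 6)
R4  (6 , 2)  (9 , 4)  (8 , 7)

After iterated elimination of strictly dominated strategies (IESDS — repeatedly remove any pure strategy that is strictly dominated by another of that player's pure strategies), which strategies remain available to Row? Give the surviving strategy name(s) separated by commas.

R1, R2, R4

For Row, R1 strictly dominates R3 on the remaining columns (s1: 9>1, s2: 3>0, s3: 7>4); eliminate R3.
For Column, s3 strictly dominates s2 on the remaining rows (R1: 9>2, R2: 2>0, R4: 7>4); eliminate s2.
Among the remaining strategies, none is strictly dominated by another pure strategy of the same player, so the elimination stops.
Surviving strategies — Row: {R1, R2, R4}; Column: {s1, s3}.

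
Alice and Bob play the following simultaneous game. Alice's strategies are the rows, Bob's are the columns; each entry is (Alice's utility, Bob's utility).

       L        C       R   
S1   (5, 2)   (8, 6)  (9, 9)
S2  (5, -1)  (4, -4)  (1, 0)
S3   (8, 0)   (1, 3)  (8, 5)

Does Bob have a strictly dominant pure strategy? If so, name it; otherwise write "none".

R

R vs L: S1: 9>2, S2: 0>-1, S3: 5>0.
R vs C: S1: 9>6, S2: 0>-4, S3: 5>3.
R strictly beats every other strategy against every opponent action, so it is strictly dominant.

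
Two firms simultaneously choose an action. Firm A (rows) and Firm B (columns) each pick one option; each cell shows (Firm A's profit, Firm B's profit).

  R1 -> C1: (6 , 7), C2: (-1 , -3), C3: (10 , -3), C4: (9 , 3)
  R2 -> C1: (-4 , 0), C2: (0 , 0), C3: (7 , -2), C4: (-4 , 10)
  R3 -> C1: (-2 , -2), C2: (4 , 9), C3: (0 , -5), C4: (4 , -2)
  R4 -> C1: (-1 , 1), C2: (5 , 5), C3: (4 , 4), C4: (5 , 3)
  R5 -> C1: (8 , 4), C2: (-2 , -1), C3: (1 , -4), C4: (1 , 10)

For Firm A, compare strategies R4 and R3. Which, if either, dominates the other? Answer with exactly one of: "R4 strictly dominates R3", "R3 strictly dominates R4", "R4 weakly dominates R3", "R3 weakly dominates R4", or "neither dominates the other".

R4 strictly dominates R3

R4's payoffs vs R3's, by Firm B's action — C1: -1>-2, C2: 5>4, C3: 4>0, C4: 5>4.
R4 gives a strictly higher payoff against each opponent action, so R4 strictly dominates R3.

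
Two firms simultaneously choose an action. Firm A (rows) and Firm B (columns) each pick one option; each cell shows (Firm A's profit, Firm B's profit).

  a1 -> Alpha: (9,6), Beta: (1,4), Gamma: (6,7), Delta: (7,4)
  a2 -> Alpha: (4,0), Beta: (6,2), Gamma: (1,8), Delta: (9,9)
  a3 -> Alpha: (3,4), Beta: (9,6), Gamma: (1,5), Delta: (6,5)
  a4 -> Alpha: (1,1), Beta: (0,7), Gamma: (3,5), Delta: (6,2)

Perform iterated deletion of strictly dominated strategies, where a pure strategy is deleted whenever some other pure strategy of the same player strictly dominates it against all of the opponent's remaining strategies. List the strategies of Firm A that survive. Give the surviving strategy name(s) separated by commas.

Row a4 is eliminated: a1 beats it against every remaining column (Alpha: 9>1, Beta: 1>0, Gamma: 6>3, Delta: 7>6).
For Firm B, Gamma strictly dominates Alpha on the remaining rows (a1: 7>6, a2: 8>0, a3: 5>4); eliminate Alpha.
Among the remaining strategies, none is strictly dominated by another pure strategy of the same player, so the elimination stops.
Surviving strategies — Firm A: {a1, a2, a3}; Firm B: {Beta, Gamma, Delta}.

a1, a2, a3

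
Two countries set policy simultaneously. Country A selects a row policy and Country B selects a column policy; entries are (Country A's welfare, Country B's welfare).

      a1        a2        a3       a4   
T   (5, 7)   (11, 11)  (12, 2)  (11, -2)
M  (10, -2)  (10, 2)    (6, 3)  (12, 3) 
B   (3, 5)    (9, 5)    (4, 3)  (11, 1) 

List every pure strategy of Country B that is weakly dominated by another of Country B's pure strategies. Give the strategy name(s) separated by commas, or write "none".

a1, a4

a1 is weakly dominated by a2 (T: 11>7, M: 2>-2, B: 5=5).
Nothing dominates a2: a1 at T (11>7); a3 at T (11>2); a4 at T (11>-2).
a3 is not dominated — it holds its own against a1 at M (3>-2); a2 at M (3>2); a4 at T (2>-2).
a3 weakly dominates a4 — T: 2>-2, M: 3=3, B: 3>1.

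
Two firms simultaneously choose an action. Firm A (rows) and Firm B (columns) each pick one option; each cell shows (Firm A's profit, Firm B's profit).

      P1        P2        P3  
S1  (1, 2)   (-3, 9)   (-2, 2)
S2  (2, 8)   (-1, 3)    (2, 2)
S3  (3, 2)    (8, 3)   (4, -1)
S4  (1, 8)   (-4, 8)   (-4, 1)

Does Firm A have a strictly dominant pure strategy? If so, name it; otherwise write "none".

S3

S3 vs S1: P1: 3>1, P2: 8>-3, P3: 4>-2.
S3 vs S2: P1: 3>2, P2: 8>-1, P3: 4>2.
S3 vs S4: P1: 3>1, P2: 8>-4, P3: 4>-4.
S3 strictly beats every other strategy against every opponent action, so it is strictly dominant.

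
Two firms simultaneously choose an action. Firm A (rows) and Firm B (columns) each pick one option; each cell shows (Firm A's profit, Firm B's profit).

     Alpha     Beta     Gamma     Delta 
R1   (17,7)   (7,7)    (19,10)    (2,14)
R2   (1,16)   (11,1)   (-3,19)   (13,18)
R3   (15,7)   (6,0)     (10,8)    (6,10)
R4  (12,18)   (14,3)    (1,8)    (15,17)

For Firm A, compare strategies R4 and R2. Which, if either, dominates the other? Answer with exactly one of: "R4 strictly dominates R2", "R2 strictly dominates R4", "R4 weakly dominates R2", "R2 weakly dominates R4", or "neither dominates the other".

R4 strictly dominates R2

Compare R4 to R2 across each choice by Firm B: Alpha: 12>1, Beta: 14>11, Gamma: 1>-3, Delta: 15>13.
Every comparison favours R4, so R4 strictly dominates R2.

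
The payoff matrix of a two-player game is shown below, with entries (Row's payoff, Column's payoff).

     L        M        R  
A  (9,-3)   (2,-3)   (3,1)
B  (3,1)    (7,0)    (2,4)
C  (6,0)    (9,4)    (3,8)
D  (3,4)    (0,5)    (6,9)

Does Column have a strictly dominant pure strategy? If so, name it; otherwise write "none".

R vs L: A: 1>-3, B: 4>1, C: 8>0, D: 9>4.
R vs M: A: 1>-3, B: 4>0, C: 8>4, D: 9>5.
R strictly beats every other strategy against every opponent action, so it is strictly dominant.

R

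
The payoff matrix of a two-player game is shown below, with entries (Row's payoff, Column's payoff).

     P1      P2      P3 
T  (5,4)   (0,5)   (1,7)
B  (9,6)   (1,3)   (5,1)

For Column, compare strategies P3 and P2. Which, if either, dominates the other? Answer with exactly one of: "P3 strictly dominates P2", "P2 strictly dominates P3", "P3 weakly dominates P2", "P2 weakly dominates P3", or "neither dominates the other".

neither dominates the other

P3's payoffs vs P2's, by Row's action — T: 7>5, B: 1<3.
P3 does better at T but worse at B; neither strategy dominates the other.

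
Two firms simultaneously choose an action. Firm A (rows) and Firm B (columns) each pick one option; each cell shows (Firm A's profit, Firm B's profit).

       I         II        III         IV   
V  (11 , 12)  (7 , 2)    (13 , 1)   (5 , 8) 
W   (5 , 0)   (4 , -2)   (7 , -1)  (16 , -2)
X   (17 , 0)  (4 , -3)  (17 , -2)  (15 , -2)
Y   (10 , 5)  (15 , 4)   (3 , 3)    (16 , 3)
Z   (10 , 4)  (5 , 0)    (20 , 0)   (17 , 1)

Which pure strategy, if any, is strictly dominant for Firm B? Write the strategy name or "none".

I vs II: V: 12>2, W: 0>-2, X: 0>-3, Y: 5>4, Z: 4>0.
I vs III: V: 12>1, W: 0>-1, X: 0>-2, Y: 5>3, Z: 4>0.
I vs IV: V: 12>8, W: 0>-2, X: 0>-2, Y: 5>3, Z: 4>1.
I strictly beats every other strategy against every opponent action, so it is strictly dominant.

I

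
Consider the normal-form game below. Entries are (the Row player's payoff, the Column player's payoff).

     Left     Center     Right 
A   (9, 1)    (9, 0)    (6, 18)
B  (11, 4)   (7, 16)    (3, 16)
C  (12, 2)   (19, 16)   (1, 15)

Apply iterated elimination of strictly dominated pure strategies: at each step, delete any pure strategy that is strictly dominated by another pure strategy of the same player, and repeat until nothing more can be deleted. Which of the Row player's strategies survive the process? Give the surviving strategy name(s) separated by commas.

A, C

The Column player's strategy Left is strictly dominated by Right (A: 18>1, B: 16>4, C: 15>2) and is removed.
For the Row player, A strictly dominates B on the remaining columns (Center: 9>7, Right: 6>3); eliminate B.
Among the remaining strategies, none is strictly dominated by another pure strategy of the same player, so the elimination stops.
Surviving strategies — the Row player: {A, C}; the Column player: {Center, Right}.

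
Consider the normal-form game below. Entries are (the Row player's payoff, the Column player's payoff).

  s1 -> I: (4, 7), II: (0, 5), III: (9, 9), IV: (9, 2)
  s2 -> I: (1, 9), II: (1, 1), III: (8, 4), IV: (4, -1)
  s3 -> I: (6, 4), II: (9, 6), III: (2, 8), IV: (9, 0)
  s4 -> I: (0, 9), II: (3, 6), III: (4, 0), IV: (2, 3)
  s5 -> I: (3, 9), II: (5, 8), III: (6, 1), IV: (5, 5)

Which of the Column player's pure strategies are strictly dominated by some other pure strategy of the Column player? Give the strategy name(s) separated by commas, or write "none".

IV

I: no other strategy beats it everywhere (II at s1 (7>5); III at s2 (9>4); IV at s1 (7>2)).
II: no other strategy beats it everywhere (I at s3 (6>4); III at s4 (6>0); IV at s1 (5>2)).
Nothing dominates III: I at s1 (9>7); II at s1 (9>5); IV at s1 (9>2).
IV: dominated, since I does at least as well everywhere (s1: 7>2, s2: 9>-1, s3: 4>0, s4: 9>3, s5: 9>5).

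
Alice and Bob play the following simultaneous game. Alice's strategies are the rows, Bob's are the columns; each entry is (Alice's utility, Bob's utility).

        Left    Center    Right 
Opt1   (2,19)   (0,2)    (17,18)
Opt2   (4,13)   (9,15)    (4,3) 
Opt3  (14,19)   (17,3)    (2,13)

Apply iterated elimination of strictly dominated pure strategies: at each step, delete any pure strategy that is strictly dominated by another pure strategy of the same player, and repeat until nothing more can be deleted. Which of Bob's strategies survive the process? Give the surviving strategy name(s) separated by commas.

Left

Column Right is eliminated: Left beats it against every remaining row (Opt1: 19>18, Opt2: 13>3, Opt3: 19>13).
For Alice, Opt2 strictly dominates Opt1 on the remaining columns (Left: 4>2, Center: 9>0); eliminate Opt1.
Alice's strategy Opt2 is strictly dominated by Opt3 (Left: 14>4, Center: 17>9) and is removed.
For Bob, Left strictly dominates Center on the remaining rows (Opt3: 19>3); eliminate Center.
Among the remaining strategies, none is strictly dominated by another pure strategy of the same player, so the elimination stops.
Surviving strategies — Alice: {Opt3}; Bob: {Left}.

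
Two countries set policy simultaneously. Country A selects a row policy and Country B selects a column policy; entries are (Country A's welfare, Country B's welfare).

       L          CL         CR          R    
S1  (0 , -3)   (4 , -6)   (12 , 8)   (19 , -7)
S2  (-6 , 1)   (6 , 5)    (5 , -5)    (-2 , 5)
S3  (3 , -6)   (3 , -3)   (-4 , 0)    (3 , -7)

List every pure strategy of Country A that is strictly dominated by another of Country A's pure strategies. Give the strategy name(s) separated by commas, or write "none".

none

Nothing dominates S1: S2 at L (0>-6); S3 at CL (4>3).
S2 is not dominated — it holds its own against S1 at CL (6>4); S3 at CL (6>3).
S3: no other strategy beats it everywhere (S1 at L (3>0); S2 at L (3>-6)).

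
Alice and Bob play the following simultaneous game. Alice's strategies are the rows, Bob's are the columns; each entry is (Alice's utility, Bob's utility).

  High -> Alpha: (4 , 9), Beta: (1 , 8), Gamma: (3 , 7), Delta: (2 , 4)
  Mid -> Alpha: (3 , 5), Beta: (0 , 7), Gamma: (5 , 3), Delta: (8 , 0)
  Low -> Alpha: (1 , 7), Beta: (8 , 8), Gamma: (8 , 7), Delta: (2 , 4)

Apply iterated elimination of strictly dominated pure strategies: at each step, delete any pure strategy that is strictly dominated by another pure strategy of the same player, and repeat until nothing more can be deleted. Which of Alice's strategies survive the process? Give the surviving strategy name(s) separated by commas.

Bob's strategy Gamma is strictly dominated by Beta (High: 8>7, Mid: 7>3, Low: 8>7) and is removed.
Bob's strategy Delta is strictly dominated by Alpha (High: 9>4, Mid: 5>0, Low: 7>4) and is removed.
For Alice, High strictly dominates Mid on the remaining columns (Alpha: 4>3, Beta: 1>0); eliminate Mid.
Among the remaining strategies, none is strictly dominated by another pure strategy of the same player, so the elimination stops.
Surviving strategies — Alice: {High, Low}; Bob: {Alpha, Beta}.

High, Low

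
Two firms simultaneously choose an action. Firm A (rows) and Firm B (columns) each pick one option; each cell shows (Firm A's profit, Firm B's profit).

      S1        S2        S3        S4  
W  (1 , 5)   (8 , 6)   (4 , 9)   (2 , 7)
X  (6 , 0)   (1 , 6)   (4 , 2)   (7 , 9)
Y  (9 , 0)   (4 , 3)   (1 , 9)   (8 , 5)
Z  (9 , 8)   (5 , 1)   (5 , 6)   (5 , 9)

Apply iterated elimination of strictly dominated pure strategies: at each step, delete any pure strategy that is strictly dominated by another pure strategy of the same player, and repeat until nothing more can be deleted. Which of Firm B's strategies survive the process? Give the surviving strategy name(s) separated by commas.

For Firm B, S4 strictly dominates S1 on the remaining rows (W: 7>5, X: 9>0, Y: 5>0, Z: 9>8); eliminate S1.
Column S2 is eliminated: S4 beats it against every remaining row (W: 7>6, X: 9>6, Y: 5>3, Z: 9>1).
For Firm A, Z strictly dominates W on the remaining columns (S3: 5>4, S4: 5>2); eliminate W.
Among the remaining strategies, none is strictly dominated by another pure strategy of the same player, so the elimination stops.
Surviving strategies — Firm A: {X, Y, Z}; Firm B: {S3, S4}.

S3, S4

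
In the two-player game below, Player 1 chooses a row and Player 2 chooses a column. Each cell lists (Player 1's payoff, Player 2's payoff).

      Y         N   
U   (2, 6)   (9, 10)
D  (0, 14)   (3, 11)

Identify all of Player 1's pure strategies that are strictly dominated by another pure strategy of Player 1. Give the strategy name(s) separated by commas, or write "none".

U: no other strategy beats it everywhere (D at Y (2>0)).
D is strictly dominated by U (Y: 2>0, N: 9>3).

D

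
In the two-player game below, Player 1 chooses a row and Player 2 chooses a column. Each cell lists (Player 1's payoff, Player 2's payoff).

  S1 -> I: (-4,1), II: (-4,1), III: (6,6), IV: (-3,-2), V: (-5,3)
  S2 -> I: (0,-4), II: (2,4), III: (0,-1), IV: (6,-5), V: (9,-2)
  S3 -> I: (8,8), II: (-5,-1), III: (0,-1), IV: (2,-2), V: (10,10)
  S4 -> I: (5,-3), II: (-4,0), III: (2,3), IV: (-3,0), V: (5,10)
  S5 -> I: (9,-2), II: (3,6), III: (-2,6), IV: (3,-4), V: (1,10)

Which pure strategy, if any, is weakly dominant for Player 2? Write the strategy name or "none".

I fails to dominate II at S2 (-4<4).
II fails to dominate I at S3 (-1<8).
III fails to dominate I at S3 (-1<8).
IV fails to dominate I at S1 (-2<1).
V fails to dominate II at S2 (-2<4).
No single strategy dominates all the others.

none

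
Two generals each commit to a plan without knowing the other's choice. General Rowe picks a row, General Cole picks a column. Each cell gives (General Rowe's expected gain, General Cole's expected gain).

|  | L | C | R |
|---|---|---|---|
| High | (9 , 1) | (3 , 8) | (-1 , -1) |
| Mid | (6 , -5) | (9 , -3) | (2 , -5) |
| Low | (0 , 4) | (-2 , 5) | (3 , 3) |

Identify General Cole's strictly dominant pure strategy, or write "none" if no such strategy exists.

C

C vs L: High: 8>1, Mid: -3>-5, Low: 5>4.
C vs R: High: 8>-1, Mid: -3>-5, Low: 5>3.
C strictly beats every other strategy against every opponent action, so it is strictly dominant.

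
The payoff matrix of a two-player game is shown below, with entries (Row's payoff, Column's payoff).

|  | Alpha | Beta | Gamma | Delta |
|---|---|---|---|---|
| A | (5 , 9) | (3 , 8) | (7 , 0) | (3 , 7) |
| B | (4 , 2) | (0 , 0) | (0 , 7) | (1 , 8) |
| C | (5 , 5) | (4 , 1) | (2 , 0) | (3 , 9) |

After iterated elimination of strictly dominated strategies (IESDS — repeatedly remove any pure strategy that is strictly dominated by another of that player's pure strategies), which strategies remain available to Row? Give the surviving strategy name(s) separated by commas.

A, C

Row B is eliminated: A beats it against every remaining column (Alpha: 5>4, Beta: 3>0, Gamma: 7>0, Delta: 3>1).
For Column, Alpha strictly dominates Beta on the remaining rows (A: 9>8, C: 5>1); eliminate Beta.
For Column, Alpha strictly dominates Gamma on the remaining rows (A: 9>0, C: 5>0); eliminate Gamma.
Among the remaining strategies, none is strictly dominated by another pure strategy of the same player, so the elimination stops.
Surviving strategies — Row: {A, C}; Column: {Alpha, Delta}.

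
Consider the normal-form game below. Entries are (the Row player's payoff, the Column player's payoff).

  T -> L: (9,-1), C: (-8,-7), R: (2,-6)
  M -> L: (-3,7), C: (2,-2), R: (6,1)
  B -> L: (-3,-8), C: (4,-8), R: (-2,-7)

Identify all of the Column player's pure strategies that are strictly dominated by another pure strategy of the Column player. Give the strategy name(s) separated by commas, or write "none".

C

L is not dominated — it holds its own against C at T (-1>-7); R at T (-1>-6).
R strictly dominates C — T: -6>-7, M: 1>-2, B: -7>-8.
Nothing dominates R: L at B (-7>-8); C at T (-6>-7).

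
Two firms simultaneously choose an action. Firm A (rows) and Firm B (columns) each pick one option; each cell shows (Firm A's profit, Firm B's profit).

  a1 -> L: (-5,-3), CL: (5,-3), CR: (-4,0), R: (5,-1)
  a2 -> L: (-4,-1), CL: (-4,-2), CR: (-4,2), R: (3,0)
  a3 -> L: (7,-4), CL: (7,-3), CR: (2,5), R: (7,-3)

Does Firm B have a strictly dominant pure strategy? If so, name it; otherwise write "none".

CR

CR vs L: a1: 0>-3, a2: 2>-1, a3: 5>-4.
CR vs CL: a1: 0>-3, a2: 2>-2, a3: 5>-3.
CR vs R: a1: 0>-1, a2: 2>0, a3: 5>-3.
CR strictly beats every other strategy against every opponent action, so it is strictly dominant.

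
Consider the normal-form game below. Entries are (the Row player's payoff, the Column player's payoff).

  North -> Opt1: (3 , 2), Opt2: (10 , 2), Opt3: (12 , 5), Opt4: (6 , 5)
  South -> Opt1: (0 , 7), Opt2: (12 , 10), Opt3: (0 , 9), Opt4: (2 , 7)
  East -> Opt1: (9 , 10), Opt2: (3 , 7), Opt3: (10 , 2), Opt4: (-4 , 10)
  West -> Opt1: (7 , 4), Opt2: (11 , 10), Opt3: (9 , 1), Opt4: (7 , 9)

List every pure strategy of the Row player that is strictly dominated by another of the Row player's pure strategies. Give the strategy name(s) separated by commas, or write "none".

North: no other strategy beats it everywhere (South at Opt1 (3>0); East at Opt2 (10>3); West at Opt3 (12>9)).
South: no other strategy beats it everywhere (North at Opt2 (12>10); East at Opt2 (12>3); West at Opt2 (12>11)).
East: no other strategy beats it everywhere (North at Opt1 (9>3); South at Opt1 (9>0); West at Opt1 (9>7)).
West is not dominated — it holds its own against North at Opt1 (7>3); South at Opt1 (7>0); East at Opt2 (11>3).

none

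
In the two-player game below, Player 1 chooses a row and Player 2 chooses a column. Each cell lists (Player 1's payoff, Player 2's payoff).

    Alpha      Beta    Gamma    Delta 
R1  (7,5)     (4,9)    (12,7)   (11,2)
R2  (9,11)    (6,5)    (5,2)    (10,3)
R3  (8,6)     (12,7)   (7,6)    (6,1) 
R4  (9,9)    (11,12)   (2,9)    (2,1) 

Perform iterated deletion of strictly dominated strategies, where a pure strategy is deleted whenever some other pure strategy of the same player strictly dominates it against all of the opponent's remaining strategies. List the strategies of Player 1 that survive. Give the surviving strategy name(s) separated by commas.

For Player 2, Beta strictly dominates Gamma on the remaining rows (R1: 9>7, R2: 5>2, R3: 7>6, R4: 12>9); eliminate Gamma.
For Player 2, Alpha strictly dominates Delta on the remaining rows (R1: 5>2, R2: 11>3, R3: 6>1, R4: 9>1); eliminate Delta.
For Player 1, R2 strictly dominates R1 on the remaining columns (Alpha: 9>7, Beta: 6>4); eliminate R1.
Among the remaining strategies, none is strictly dominated by another pure strategy of the same player, so the elimination stops.
Surviving strategies — Player 1: {R2, R3, R4}; Player 2: {Alpha, Beta}.

R2, R3, R4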